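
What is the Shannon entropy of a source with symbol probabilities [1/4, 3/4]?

H(X) = -Σ p(x) log₂ p(x)
  -1/4 × log₂(1/4) = 0.5000
  -3/4 × log₂(3/4) = 0.3113
H(X) = 0.8113 bits


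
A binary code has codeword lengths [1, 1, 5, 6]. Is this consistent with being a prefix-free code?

Kraft inequality: Σ 2^(-l_i) ≤ 1 for prefix-free code
Calculating: 2^(-1) + 2^(-1) + 2^(-5) + 2^(-6)
= 0.5 + 0.5 + 0.03125 + 0.015625
= 1.0469
Since 1.0469 > 1, prefix-free code does not exist


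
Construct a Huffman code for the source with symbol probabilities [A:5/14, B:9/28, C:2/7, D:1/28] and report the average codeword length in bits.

Huffman tree construction:
Combine smallest probabilities repeatedly
Resulting codes:
  A: 0 (length 1)
  B: 10 (length 2)
  C: 111 (length 3)
  D: 110 (length 3)
Average length = Σ p(s) × length(s) = 1.9643 bits


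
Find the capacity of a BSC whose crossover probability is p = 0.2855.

For BSC with error probability p:
C = 1 - H(p) where H(p) is binary entropy
H(0.2855) = -0.2855 × log₂(0.2855) - 0.7145 × log₂(0.7145)
H(p) = 0.8628
C = 1 - 0.8628 = 0.1372 bits/use


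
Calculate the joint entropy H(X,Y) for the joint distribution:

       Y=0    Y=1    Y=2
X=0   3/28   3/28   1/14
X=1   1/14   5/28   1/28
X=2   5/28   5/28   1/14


H(X,Y) = -Σ p(x,y) log₂ p(x,y)
  p(0,0)=3/28: -0.1071 × log₂(0.1071) = 0.3453
  p(0,1)=3/28: -0.1071 × log₂(0.1071) = 0.3453
  p(0,2)=1/14: -0.0714 × log₂(0.0714) = 0.2720
  p(1,0)=1/14: -0.0714 × log₂(0.0714) = 0.2720
  p(1,1)=5/28: -0.1786 × log₂(0.1786) = 0.4438
  p(1,2)=1/28: -0.0357 × log₂(0.0357) = 0.1717
  p(2,0)=5/28: -0.1786 × log₂(0.1786) = 0.4438
  p(2,1)=5/28: -0.1786 × log₂(0.1786) = 0.4438
  p(2,2)=1/14: -0.0714 × log₂(0.0714) = 0.2720
H(X,Y) = 3.0095 bits


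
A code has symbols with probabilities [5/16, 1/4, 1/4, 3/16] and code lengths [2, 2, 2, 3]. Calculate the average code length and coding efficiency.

Average length L = Σ p_i × l_i = 2.1875 bits
Entropy H = 1.9772 bits
Efficiency η = H/L × 100% = 90.39%


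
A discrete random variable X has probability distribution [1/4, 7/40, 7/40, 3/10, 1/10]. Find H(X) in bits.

H(X) = -Σ p(x) log₂ p(x)
  -1/4 × log₂(1/4) = 0.5000
  -7/40 × log₂(7/40) = 0.4401
  -7/40 × log₂(7/40) = 0.4401
  -3/10 × log₂(3/10) = 0.5211
  -1/10 × log₂(1/10) = 0.3322
H(X) = 2.2334 bits


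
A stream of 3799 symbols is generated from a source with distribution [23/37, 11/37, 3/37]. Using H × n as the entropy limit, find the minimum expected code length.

Entropy H = 1.2405 bits/symbol
Minimum bits = H × n = 1.2405 × 3799
= 4712.73 bits


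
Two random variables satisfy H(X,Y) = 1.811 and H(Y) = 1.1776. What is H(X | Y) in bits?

Chain rule: H(X,Y) = H(X|Y) + H(Y)
H(X|Y) = H(X,Y) - H(Y) = 1.811 - 1.1776 = 0.6334 bits


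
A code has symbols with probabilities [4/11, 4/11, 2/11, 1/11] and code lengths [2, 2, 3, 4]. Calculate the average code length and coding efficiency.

Average length L = Σ p_i × l_i = 2.3636 bits
Entropy H = 1.8231 bits
Efficiency η = H/L × 100% = 77.13%


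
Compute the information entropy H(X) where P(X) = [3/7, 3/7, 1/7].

H(X) = -Σ p(x) log₂ p(x)
  -3/7 × log₂(3/7) = 0.5239
  -3/7 × log₂(3/7) = 0.5239
  -1/7 × log₂(1/7) = 0.4011
H(X) = 1.4488 bits


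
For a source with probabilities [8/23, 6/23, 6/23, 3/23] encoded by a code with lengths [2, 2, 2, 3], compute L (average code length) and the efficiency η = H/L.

Average length L = Σ p_i × l_i = 2.1304 bits
Entropy H = 1.9247 bits
Efficiency η = H/L × 100% = 90.34%


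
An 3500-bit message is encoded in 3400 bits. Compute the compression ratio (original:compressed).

Compression ratio = Original / Compressed
= 3500 / 3400 = 1.03:1


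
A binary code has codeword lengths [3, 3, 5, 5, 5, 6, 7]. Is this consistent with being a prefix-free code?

Kraft inequality: Σ 2^(-l_i) ≤ 1 for prefix-free code
Calculating: 2^(-3) + 2^(-3) + 2^(-5) + 2^(-5) + 2^(-5) + 2^(-6) + 2^(-7)
= 0.125 + 0.125 + 0.03125 + 0.03125 + 0.03125 + 0.015625 + 0.0078125
= 0.3672
Since 0.3672 ≤ 1, prefix-free code exists


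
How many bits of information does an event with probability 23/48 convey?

Information content I(x) = -log₂(p(x))
I = -log₂(23/48) = -log₂(0.4792)
I = 1.0614 bits


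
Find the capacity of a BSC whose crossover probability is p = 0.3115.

For BSC with error probability p:
C = 1 - H(p) where H(p) is binary entropy
H(0.3115) = -0.3115 × log₂(0.3115) - 0.6885 × log₂(0.6885)
H(p) = 0.8949
C = 1 - 0.8949 = 0.1051 bits/use


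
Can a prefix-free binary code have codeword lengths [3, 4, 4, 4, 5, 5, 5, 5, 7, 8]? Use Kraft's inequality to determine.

Kraft inequality: Σ 2^(-l_i) ≤ 1 for prefix-free code
Calculating: 2^(-3) + 2^(-4) + 2^(-4) + 2^(-4) + 2^(-5) + 2^(-5) + 2^(-5) + 2^(-5) + 2^(-7) + 2^(-8)
= 0.125 + 0.0625 + 0.0625 + 0.0625 + 0.03125 + 0.03125 + 0.03125 + 0.03125 + 0.0078125 + 0.00390625
= 0.4492
Since 0.4492 ≤ 1, prefix-free code exists


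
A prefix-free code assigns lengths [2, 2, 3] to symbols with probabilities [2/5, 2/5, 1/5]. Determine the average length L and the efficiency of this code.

Average length L = Σ p_i × l_i = 2.2000 bits
Entropy H = 1.5219 bits
Efficiency η = H/L × 100% = 69.18%


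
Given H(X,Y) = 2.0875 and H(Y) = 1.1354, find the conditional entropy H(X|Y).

Chain rule: H(X,Y) = H(X|Y) + H(Y)
H(X|Y) = H(X,Y) - H(Y) = 2.0875 - 1.1354 = 0.9521 bits


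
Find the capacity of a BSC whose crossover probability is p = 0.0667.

For BSC with error probability p:
C = 1 - H(p) where H(p) is binary entropy
H(0.0667) = -0.0667 × log₂(0.0667) - 0.9333 × log₂(0.9333)
H(p) = 0.3535
C = 1 - 0.3535 = 0.6465 bits/use


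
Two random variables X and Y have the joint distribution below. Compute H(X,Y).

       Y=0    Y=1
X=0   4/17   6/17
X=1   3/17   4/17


H(X,Y) = -Σ p(x,y) log₂ p(x,y)
  p(0,0)=4/17: -0.2353 × log₂(0.2353) = 0.4912
  p(0,1)=6/17: -0.3529 × log₂(0.3529) = 0.5303
  p(1,0)=3/17: -0.1765 × log₂(0.1765) = 0.4416
  p(1,1)=4/17: -0.2353 × log₂(0.2353) = 0.4912
H(X,Y) = 1.9542 bits


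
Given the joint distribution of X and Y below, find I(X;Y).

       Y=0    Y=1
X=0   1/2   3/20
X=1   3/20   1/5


H(X) = 0.9341, H(Y) = 0.9341, H(X,Y) = 1.7855
I(X;Y) = H(X) + H(Y) - H(X,Y) = 0.0827 bits


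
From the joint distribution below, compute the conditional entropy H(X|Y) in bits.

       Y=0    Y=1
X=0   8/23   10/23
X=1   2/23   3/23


H(X|Y) = Σ_y p(y) H(X|Y=y)
  p(Y=0) = 10/23, H(X|Y=0) = 0.7219
  p(Y=1) = 13/23, H(X|Y=1) = 0.7793
H(X|Y) = 0.4348×0.7219 + 0.5652×0.7793 = 0.7544 bits


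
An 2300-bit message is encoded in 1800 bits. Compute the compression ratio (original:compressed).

Compression ratio = Original / Compressed
= 2300 / 1800 = 1.28:1


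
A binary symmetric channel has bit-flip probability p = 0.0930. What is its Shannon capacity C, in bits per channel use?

For BSC with error probability p:
C = 1 - H(p) where H(p) is binary entropy
H(0.0930) = -0.0930 × log₂(0.0930) - 0.9070 × log₂(0.9070)
H(p) = 0.4464
C = 1 - 0.4464 = 0.5536 bits/use


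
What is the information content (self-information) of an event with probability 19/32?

Information content I(x) = -log₂(p(x))
I = -log₂(19/32) = -log₂(0.5938)
I = 0.7521 bits


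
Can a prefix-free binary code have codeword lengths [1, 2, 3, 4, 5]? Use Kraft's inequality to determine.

Kraft inequality: Σ 2^(-l_i) ≤ 1 for prefix-free code
Calculating: 2^(-1) + 2^(-2) + 2^(-3) + 2^(-4) + 2^(-5)
= 0.5 + 0.25 + 0.125 + 0.0625 + 0.03125
= 0.9688
Since 0.9688 ≤ 1, prefix-free code exists


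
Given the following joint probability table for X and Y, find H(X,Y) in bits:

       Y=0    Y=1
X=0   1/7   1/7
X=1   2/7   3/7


H(X,Y) = -Σ p(x,y) log₂ p(x,y)
  p(0,0)=1/7: -0.1429 × log₂(0.1429) = 0.4011
  p(0,1)=1/7: -0.1429 × log₂(0.1429) = 0.4011
  p(1,0)=2/7: -0.2857 × log₂(0.2857) = 0.5164
  p(1,1)=3/7: -0.4286 × log₂(0.4286) = 0.5239
H(X,Y) = 1.8424 bits


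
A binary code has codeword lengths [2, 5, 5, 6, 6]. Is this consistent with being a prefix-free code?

Kraft inequality: Σ 2^(-l_i) ≤ 1 for prefix-free code
Calculating: 2^(-2) + 2^(-5) + 2^(-5) + 2^(-6) + 2^(-6)
= 0.25 + 0.03125 + 0.03125 + 0.015625 + 0.015625
= 0.3438
Since 0.3438 ≤ 1, prefix-free code exists


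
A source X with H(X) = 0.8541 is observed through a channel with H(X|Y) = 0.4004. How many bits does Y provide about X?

I(X;Y) = H(X) - H(X|Y)
I(X;Y) = 0.8541 - 0.4004 = 0.4537 bits


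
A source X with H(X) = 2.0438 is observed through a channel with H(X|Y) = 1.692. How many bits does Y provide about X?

I(X;Y) = H(X) - H(X|Y)
I(X;Y) = 2.0438 - 1.692 = 0.3518 bits


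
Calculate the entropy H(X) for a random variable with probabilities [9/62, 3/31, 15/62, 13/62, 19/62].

H(X) = -Σ p(x) log₂ p(x)
  -9/62 × log₂(9/62) = 0.4042
  -3/31 × log₂(3/31) = 0.3261
  -15/62 × log₂(15/62) = 0.4953
  -13/62 × log₂(13/62) = 0.4726
  -19/62 × log₂(19/62) = 0.5229
H(X) = 2.2210 bits


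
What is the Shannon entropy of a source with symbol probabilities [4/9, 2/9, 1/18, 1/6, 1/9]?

H(X) = -Σ p(x) log₂ p(x)
  -4/9 × log₂(4/9) = 0.5200
  -2/9 × log₂(2/9) = 0.4822
  -1/18 × log₂(1/18) = 0.2317
  -1/6 × log₂(1/6) = 0.4308
  -1/9 × log₂(1/9) = 0.3522
H(X) = 2.0169 bits


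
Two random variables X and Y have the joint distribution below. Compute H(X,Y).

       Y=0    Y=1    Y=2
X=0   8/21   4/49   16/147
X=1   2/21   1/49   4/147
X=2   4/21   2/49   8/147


H(X,Y) = -Σ p(x,y) log₂ p(x,y)
  p(0,0)=8/21: -0.3810 × log₂(0.3810) = 0.5304
  p(0,1)=4/49: -0.0816 × log₂(0.0816) = 0.2951
  p(0,2)=16/147: -0.1088 × log₂(0.1088) = 0.3483
  p(1,0)=2/21: -0.0952 × log₂(0.0952) = 0.3231
  p(1,1)=1/49: -0.0204 × log₂(0.0204) = 0.1146
  p(1,2)=4/147: -0.0272 × log₂(0.0272) = 0.1415
  p(2,0)=4/21: -0.1905 × log₂(0.1905) = 0.4557
  p(2,1)=2/49: -0.0408 × log₂(0.0408) = 0.1884
  p(2,2)=8/147: -0.0544 × log₂(0.0544) = 0.2286
H(X,Y) = 2.6255 bits


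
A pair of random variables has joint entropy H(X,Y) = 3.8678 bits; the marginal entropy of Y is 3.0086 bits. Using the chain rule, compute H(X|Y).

Chain rule: H(X,Y) = H(X|Y) + H(Y)
H(X|Y) = H(X,Y) - H(Y) = 3.8678 - 3.0086 = 0.8592 bits


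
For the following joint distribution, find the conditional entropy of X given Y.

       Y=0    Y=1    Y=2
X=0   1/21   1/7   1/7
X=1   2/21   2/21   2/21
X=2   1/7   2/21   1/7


H(X|Y) = Σ_y p(y) H(X|Y=y)
  p(Y=0) = 2/7, H(X|Y=0) = 1.4591
  p(Y=1) = 1/3, H(X|Y=1) = 1.5567
  p(Y=2) = 8/21, H(X|Y=2) = 1.5613
H(X|Y) = 0.2857×1.4591 + 0.3333×1.5567 + 0.3810×1.5613 = 1.5306 bits


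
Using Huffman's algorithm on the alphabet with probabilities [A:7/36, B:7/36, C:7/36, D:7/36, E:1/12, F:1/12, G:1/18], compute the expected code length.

Huffman tree construction:
Combine smallest probabilities repeatedly
Resulting codes:
  A: 110 (length 3)
  B: 111 (length 3)
  C: 00 (length 2)
  D: 01 (length 2)
  E: 1011 (length 4)
  F: 100 (length 3)
  G: 1010 (length 4)
Average length = Σ p(s) × length(s) = 2.7500 bits


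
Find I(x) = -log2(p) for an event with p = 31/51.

Information content I(x) = -log₂(p(x))
I = -log₂(31/51) = -log₂(0.6078)
I = 0.7182 bits


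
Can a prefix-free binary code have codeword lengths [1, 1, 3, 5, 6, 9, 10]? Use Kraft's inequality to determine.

Kraft inequality: Σ 2^(-l_i) ≤ 1 for prefix-free code
Calculating: 2^(-1) + 2^(-1) + 2^(-3) + 2^(-5) + 2^(-6) + 2^(-9) + 2^(-10)
= 0.5 + 0.5 + 0.125 + 0.03125 + 0.015625 + 0.001953125 + 0.0009765625
= 1.1748
Since 1.1748 > 1, prefix-free code does not exist


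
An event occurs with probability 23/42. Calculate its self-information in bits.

Information content I(x) = -log₂(p(x))
I = -log₂(23/42) = -log₂(0.5476)
I = 0.8688 bits


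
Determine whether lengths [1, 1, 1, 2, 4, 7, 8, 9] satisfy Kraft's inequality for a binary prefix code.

Kraft inequality: Σ 2^(-l_i) ≤ 1 for prefix-free code
Calculating: 2^(-1) + 2^(-1) + 2^(-1) + 2^(-2) + 2^(-4) + 2^(-7) + 2^(-8) + 2^(-9)
= 0.5 + 0.5 + 0.5 + 0.25 + 0.0625 + 0.0078125 + 0.00390625 + 0.001953125
= 1.8262
Since 1.8262 > 1, prefix-free code does not exist


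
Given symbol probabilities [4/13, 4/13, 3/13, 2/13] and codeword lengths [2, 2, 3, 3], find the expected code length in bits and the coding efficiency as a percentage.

Average length L = Σ p_i × l_i = 2.3846 bits
Entropy H = 1.9501 bits
Efficiency η = H/L × 100% = 81.78%


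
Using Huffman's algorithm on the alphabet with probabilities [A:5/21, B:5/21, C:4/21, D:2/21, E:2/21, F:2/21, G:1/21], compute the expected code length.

Huffman tree construction:
Combine smallest probabilities repeatedly
Resulting codes:
  A: 01 (length 2)
  B: 10 (length 2)
  C: 111 (length 3)
  D: 1101 (length 4)
  E: 000 (length 3)
  F: 001 (length 3)
  G: 1100 (length 4)
Average length = Σ p(s) × length(s) = 2.6667 bits


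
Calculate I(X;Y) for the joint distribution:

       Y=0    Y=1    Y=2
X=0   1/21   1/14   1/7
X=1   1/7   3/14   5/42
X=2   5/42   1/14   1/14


H(X) = 1.5222, H(Y) = 1.5825, H(X,Y) = 3.0344
I(X;Y) = H(X) + H(Y) - H(X,Y) = 0.0703 bits


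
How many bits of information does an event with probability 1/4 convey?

Information content I(x) = -log₂(p(x))
I = -log₂(1/4) = -log₂(0.2500)
I = 2.0000 bits


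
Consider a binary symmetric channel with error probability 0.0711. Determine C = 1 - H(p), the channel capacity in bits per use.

For BSC with error probability p:
C = 1 - H(p) where H(p) is binary entropy
H(0.0711) = -0.0711 × log₂(0.0711) - 0.9289 × log₂(0.9289)
H(p) = 0.3700
C = 1 - 0.3700 = 0.6300 bits/use


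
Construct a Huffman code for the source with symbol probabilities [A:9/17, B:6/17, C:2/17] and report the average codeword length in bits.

Huffman tree construction:
Combine smallest probabilities repeatedly
Resulting codes:
  A: 1 (length 1)
  B: 01 (length 2)
  C: 00 (length 2)
Average length = Σ p(s) × length(s) = 1.4706 bits


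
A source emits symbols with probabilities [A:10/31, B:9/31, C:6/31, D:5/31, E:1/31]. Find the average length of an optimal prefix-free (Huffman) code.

Huffman tree construction:
Combine smallest probabilities repeatedly
Resulting codes:
  A: 11 (length 2)
  B: 10 (length 2)
  C: 00 (length 2)
  D: 011 (length 3)
  E: 010 (length 3)
Average length = Σ p(s) × length(s) = 2.1935 bits


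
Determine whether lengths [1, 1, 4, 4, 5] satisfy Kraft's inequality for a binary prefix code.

Kraft inequality: Σ 2^(-l_i) ≤ 1 for prefix-free code
Calculating: 2^(-1) + 2^(-1) + 2^(-4) + 2^(-4) + 2^(-5)
= 0.5 + 0.5 + 0.0625 + 0.0625 + 0.03125
= 1.1562
Since 1.1562 > 1, prefix-free code does not exist


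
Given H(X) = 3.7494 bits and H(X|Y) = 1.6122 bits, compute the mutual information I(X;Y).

I(X;Y) = H(X) - H(X|Y)
I(X;Y) = 3.7494 - 1.6122 = 2.1372 bits


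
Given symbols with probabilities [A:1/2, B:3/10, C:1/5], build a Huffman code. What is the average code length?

Huffman tree construction:
Combine smallest probabilities repeatedly
Resulting codes:
  A: 0 (length 1)
  B: 11 (length 2)
  C: 10 (length 2)
Average length = Σ p(s) × length(s) = 1.5000 bits


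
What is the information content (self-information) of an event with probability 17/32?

Information content I(x) = -log₂(p(x))
I = -log₂(17/32) = -log₂(0.5312)
I = 0.9125 bits


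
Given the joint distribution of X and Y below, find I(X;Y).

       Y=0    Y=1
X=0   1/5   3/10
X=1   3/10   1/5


H(X) = 1.0000, H(Y) = 1.0000, H(X,Y) = 1.9710
I(X;Y) = H(X) + H(Y) - H(X,Y) = 0.0290 bits


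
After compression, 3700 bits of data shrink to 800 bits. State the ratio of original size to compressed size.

Compression ratio = Original / Compressed
= 3700 / 800 = 4.62:1


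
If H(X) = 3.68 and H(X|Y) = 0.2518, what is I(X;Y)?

I(X;Y) = H(X) - H(X|Y)
I(X;Y) = 3.68 - 0.2518 = 3.4282 bits


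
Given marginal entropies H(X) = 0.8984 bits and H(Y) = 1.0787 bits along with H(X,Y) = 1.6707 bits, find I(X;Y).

I(X;Y) = H(X) + H(Y) - H(X,Y)
I(X;Y) = 0.8984 + 1.0787 - 1.6707 = 0.3064 bits


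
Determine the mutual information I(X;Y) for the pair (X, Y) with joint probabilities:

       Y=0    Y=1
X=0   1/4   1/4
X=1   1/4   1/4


H(X) = 1.0000, H(Y) = 1.0000, H(X,Y) = 2.0000
I(X;Y) = H(X) + H(Y) - H(X,Y) = 0.0000 bits


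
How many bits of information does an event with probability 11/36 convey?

Information content I(x) = -log₂(p(x))
I = -log₂(11/36) = -log₂(0.3056)
I = 1.7105 bits


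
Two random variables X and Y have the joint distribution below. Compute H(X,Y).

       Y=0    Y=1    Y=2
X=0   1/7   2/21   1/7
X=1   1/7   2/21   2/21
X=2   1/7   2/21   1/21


H(X,Y) = -Σ p(x,y) log₂ p(x,y)
  p(0,0)=1/7: -0.1429 × log₂(0.1429) = 0.4011
  p(0,1)=2/21: -0.0952 × log₂(0.0952) = 0.3231
  p(0,2)=1/7: -0.1429 × log₂(0.1429) = 0.4011
  p(1,0)=1/7: -0.1429 × log₂(0.1429) = 0.4011
  p(1,1)=2/21: -0.0952 × log₂(0.0952) = 0.3231
  p(1,2)=2/21: -0.0952 × log₂(0.0952) = 0.3231
  p(2,0)=1/7: -0.1429 × log₂(0.1429) = 0.4011
  p(2,1)=2/21: -0.0952 × log₂(0.0952) = 0.3231
  p(2,2)=1/21: -0.0476 × log₂(0.0476) = 0.2092
H(X,Y) = 3.1057 bits


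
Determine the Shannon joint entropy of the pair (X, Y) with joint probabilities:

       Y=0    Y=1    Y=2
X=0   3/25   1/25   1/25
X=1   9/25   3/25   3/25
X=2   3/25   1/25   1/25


H(X,Y) = -Σ p(x,y) log₂ p(x,y)
  p(0,0)=3/25: -0.1200 × log₂(0.1200) = 0.3671
  p(0,1)=1/25: -0.0400 × log₂(0.0400) = 0.1858
  p(0,2)=1/25: -0.0400 × log₂(0.0400) = 0.1858
  p(1,0)=9/25: -0.3600 × log₂(0.3600) = 0.5306
  p(1,1)=3/25: -0.1200 × log₂(0.1200) = 0.3671
  p(1,2)=3/25: -0.1200 × log₂(0.1200) = 0.3671
  p(2,0)=3/25: -0.1200 × log₂(0.1200) = 0.3671
  p(2,1)=1/25: -0.0400 × log₂(0.0400) = 0.1858
  p(2,2)=1/25: -0.0400 × log₂(0.0400) = 0.1858
H(X,Y) = 2.7419 bits


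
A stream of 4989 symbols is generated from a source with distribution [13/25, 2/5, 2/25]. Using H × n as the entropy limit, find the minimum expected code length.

Entropy H = 1.3109 bits/symbol
Minimum bits = H × n = 1.3109 × 4989
= 6539.86 bits


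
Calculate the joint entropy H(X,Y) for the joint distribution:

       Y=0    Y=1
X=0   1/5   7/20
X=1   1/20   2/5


H(X,Y) = -Σ p(x,y) log₂ p(x,y)
  p(0,0)=1/5: -0.2000 × log₂(0.2000) = 0.4644
  p(0,1)=7/20: -0.3500 × log₂(0.3500) = 0.5301
  p(1,0)=1/20: -0.0500 × log₂(0.0500) = 0.2161
  p(1,1)=2/5: -0.4000 × log₂(0.4000) = 0.5288
H(X,Y) = 1.7394 bits


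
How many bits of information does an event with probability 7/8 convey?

Information content I(x) = -log₂(p(x))
I = -log₂(7/8) = -log₂(0.8750)
I = 0.1926 bits


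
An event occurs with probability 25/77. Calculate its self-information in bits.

Information content I(x) = -log₂(p(x))
I = -log₂(25/77) = -log₂(0.3247)
I = 1.6229 bits


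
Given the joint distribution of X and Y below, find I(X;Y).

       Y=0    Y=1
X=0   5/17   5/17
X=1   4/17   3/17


H(X) = 0.9774, H(Y) = 0.9975, H(X,Y) = 1.9713
I(X;Y) = H(X) + H(Y) - H(X,Y) = 0.0036 bits


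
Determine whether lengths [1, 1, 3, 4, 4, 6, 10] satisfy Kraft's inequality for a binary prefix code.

Kraft inequality: Σ 2^(-l_i) ≤ 1 for prefix-free code
Calculating: 2^(-1) + 2^(-1) + 2^(-3) + 2^(-4) + 2^(-4) + 2^(-6) + 2^(-10)
= 0.5 + 0.5 + 0.125 + 0.0625 + 0.0625 + 0.015625 + 0.0009765625
= 1.2666
Since 1.2666 > 1, prefix-free code does not exist


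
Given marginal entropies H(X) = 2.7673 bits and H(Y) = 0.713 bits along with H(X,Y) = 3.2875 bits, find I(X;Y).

I(X;Y) = H(X) + H(Y) - H(X,Y)
I(X;Y) = 2.7673 + 0.713 - 3.2875 = 0.1928 bits


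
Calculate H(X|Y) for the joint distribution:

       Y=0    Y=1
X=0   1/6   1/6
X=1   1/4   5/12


H(X|Y) = Σ_y p(y) H(X|Y=y)
  p(Y=0) = 5/12, H(X|Y=0) = 0.9710
  p(Y=1) = 7/12, H(X|Y=1) = 0.8631
H(X|Y) = 0.4167×0.9710 + 0.5833×0.8631 = 0.9080 bits


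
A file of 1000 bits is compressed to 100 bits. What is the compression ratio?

Compression ratio = Original / Compressed
= 1000 / 100 = 10.00:1


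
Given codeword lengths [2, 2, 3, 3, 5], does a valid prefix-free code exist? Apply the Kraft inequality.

Kraft inequality: Σ 2^(-l_i) ≤ 1 for prefix-free code
Calculating: 2^(-2) + 2^(-2) + 2^(-3) + 2^(-3) + 2^(-5)
= 0.25 + 0.25 + 0.125 + 0.125 + 0.03125
= 0.7812
Since 0.7812 ≤ 1, prefix-free code exists


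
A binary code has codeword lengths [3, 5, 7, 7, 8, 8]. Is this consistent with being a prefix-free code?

Kraft inequality: Σ 2^(-l_i) ≤ 1 for prefix-free code
Calculating: 2^(-3) + 2^(-5) + 2^(-7) + 2^(-7) + 2^(-8) + 2^(-8)
= 0.125 + 0.03125 + 0.0078125 + 0.0078125 + 0.00390625 + 0.00390625
= 0.1797
Since 0.1797 ≤ 1, prefix-free code exists


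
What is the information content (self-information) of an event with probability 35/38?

Information content I(x) = -log₂(p(x))
I = -log₂(35/38) = -log₂(0.9211)
I = 0.1186 bits


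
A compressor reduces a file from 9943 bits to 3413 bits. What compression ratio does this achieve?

Compression ratio = Original / Compressed
= 9943 / 3413 = 2.91:1


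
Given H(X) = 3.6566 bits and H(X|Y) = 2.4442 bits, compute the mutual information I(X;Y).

I(X;Y) = H(X) - H(X|Y)
I(X;Y) = 3.6566 - 2.4442 = 1.2124 bits


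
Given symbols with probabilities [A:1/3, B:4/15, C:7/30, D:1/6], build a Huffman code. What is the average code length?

Huffman tree construction:
Combine smallest probabilities repeatedly
Resulting codes:
  A: 11 (length 2)
  B: 10 (length 2)
  C: 01 (length 2)
  D: 00 (length 2)
Average length = Σ p(s) × length(s) = 2.0000 bits


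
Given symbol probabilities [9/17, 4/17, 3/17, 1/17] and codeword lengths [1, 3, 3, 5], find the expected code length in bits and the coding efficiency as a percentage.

Average length L = Σ p_i × l_i = 2.0588 bits
Entropy H = 1.6590 bits
Efficiency η = H/L × 100% = 80.58%


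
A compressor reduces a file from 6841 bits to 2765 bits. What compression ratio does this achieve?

Compression ratio = Original / Compressed
= 6841 / 2765 = 2.47:1


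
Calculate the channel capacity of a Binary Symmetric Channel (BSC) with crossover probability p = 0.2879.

For BSC with error probability p:
C = 1 - H(p) where H(p) is binary entropy
H(0.2879) = -0.2879 × log₂(0.2879) - 0.7121 × log₂(0.7121)
H(p) = 0.8660
C = 1 - 0.8660 = 0.1340 bits/use


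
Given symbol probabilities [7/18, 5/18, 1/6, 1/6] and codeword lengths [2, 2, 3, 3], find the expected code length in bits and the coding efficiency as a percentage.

Average length L = Σ p_i × l_i = 2.3333 bits
Entropy H = 1.9049 bits
Efficiency η = H/L × 100% = 81.64%


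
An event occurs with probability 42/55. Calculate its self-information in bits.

Information content I(x) = -log₂(p(x))
I = -log₂(42/55) = -log₂(0.7636)
I = 0.3890 bits


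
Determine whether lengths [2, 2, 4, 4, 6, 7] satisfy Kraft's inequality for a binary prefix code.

Kraft inequality: Σ 2^(-l_i) ≤ 1 for prefix-free code
Calculating: 2^(-2) + 2^(-2) + 2^(-4) + 2^(-4) + 2^(-6) + 2^(-7)
= 0.25 + 0.25 + 0.0625 + 0.0625 + 0.015625 + 0.0078125
= 0.6484
Since 0.6484 ≤ 1, prefix-free code exists


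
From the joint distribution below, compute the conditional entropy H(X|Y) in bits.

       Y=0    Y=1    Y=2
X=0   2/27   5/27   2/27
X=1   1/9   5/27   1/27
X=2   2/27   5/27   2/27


H(X|Y) = Σ_y p(y) H(X|Y=y)
  p(Y=0) = 7/27, H(X|Y=0) = 1.5567
  p(Y=1) = 5/9, H(X|Y=1) = 1.5850
  p(Y=2) = 5/27, H(X|Y=2) = 1.5219
H(X|Y) = 0.2593×1.5567 + 0.5556×1.5850 + 0.1852×1.5219 = 1.5660 bits


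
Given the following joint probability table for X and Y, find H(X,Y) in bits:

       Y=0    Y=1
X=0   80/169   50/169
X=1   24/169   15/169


H(X,Y) = -Σ p(x,y) log₂ p(x,y)
  p(0,0)=80/169: -0.4734 × log₂(0.4734) = 0.5107
  p(0,1)=50/169: -0.2959 × log₂(0.2959) = 0.5198
  p(1,0)=24/169: -0.1420 × log₂(0.1420) = 0.3999
  p(1,1)=15/169: -0.0888 × log₂(0.0888) = 0.3101
H(X,Y) = 1.7406 bits


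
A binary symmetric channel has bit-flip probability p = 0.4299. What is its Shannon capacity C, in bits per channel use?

For BSC with error probability p:
C = 1 - H(p) where H(p) is binary entropy
H(0.4299) = -0.4299 × log₂(0.4299) - 0.5701 × log₂(0.5701)
H(p) = 0.9858
C = 1 - 0.9858 = 0.0142 bits/use


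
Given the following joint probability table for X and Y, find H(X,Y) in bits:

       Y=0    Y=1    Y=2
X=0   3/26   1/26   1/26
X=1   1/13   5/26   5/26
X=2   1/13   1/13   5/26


H(X,Y) = -Σ p(x,y) log₂ p(x,y)
  p(0,0)=3/26: -0.1154 × log₂(0.1154) = 0.3595
  p(0,1)=1/26: -0.0385 × log₂(0.0385) = 0.1808
  p(0,2)=1/26: -0.0385 × log₂(0.0385) = 0.1808
  p(1,0)=1/13: -0.0769 × log₂(0.0769) = 0.2846
  p(1,1)=5/26: -0.1923 × log₂(0.1923) = 0.4574
  p(1,2)=5/26: -0.1923 × log₂(0.1923) = 0.4574
  p(2,0)=1/13: -0.0769 × log₂(0.0769) = 0.2846
  p(2,1)=1/13: -0.0769 × log₂(0.0769) = 0.2846
  p(2,2)=5/26: -0.1923 × log₂(0.1923) = 0.4574
H(X,Y) = 2.9472 bits


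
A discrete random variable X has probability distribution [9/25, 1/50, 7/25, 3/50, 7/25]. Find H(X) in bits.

H(X) = -Σ p(x) log₂ p(x)
  -9/25 × log₂(9/25) = 0.5306
  -1/50 × log₂(1/50) = 0.1129
  -7/25 × log₂(7/25) = 0.5142
  -3/50 × log₂(3/50) = 0.2435
  -7/25 × log₂(7/25) = 0.5142
H(X) = 1.9155 bits


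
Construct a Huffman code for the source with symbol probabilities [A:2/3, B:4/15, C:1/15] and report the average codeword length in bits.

Huffman tree construction:
Combine smallest probabilities repeatedly
Resulting codes:
  A: 1 (length 1)
  B: 01 (length 2)
  C: 00 (length 2)
Average length = Σ p(s) × length(s) = 1.3333 bits


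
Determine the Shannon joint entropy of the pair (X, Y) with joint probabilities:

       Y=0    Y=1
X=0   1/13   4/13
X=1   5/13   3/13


H(X,Y) = -Σ p(x,y) log₂ p(x,y)
  p(0,0)=1/13: -0.0769 × log₂(0.0769) = 0.2846
  p(0,1)=4/13: -0.3077 × log₂(0.3077) = 0.5232
  p(1,0)=5/13: -0.3846 × log₂(0.3846) = 0.5302
  p(1,1)=3/13: -0.2308 × log₂(0.2308) = 0.4882
H(X,Y) = 1.8262 bits


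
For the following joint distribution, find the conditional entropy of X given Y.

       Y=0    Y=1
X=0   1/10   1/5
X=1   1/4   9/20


H(X|Y) = Σ_y p(y) H(X|Y=y)
  p(Y=0) = 7/20, H(X|Y=0) = 0.8631
  p(Y=1) = 13/20, H(X|Y=1) = 0.8905
H(X|Y) = 0.3500×0.8631 + 0.6500×0.8905 = 0.8809 bits


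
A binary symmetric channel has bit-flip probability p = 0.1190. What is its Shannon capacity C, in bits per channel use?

For BSC with error probability p:
C = 1 - H(p) where H(p) is binary entropy
H(0.1190) = -0.1190 × log₂(0.1190) - 0.8810 × log₂(0.8810)
H(p) = 0.5265
C = 1 - 0.5265 = 0.4735 bits/use


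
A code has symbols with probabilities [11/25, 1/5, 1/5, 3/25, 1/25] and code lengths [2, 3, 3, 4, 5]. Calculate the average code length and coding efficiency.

Average length L = Σ p_i × l_i = 2.7600 bits
Entropy H = 2.0027 bits
Efficiency η = H/L × 100% = 72.56%


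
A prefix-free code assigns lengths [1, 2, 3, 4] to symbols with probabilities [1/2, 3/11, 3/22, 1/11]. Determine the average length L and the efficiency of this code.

Average length L = Σ p_i × l_i = 1.8182 bits
Entropy H = 1.7177 bits
Efficiency η = H/L × 100% = 94.47%


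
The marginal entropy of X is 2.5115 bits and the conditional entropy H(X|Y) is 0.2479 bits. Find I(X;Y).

I(X;Y) = H(X) - H(X|Y)
I(X;Y) = 2.5115 - 0.2479 = 2.2636 bits


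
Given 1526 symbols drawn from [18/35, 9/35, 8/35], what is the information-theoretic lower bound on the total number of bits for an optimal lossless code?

Entropy H = 1.4839 bits/symbol
Minimum bits = H × n = 1.4839 × 1526
= 2264.45 bits


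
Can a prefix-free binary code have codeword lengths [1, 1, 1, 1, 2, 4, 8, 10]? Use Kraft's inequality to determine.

Kraft inequality: Σ 2^(-l_i) ≤ 1 for prefix-free code
Calculating: 2^(-1) + 2^(-1) + 2^(-1) + 2^(-1) + 2^(-2) + 2^(-4) + 2^(-8) + 2^(-10)
= 0.5 + 0.5 + 0.5 + 0.5 + 0.25 + 0.0625 + 0.00390625 + 0.0009765625
= 2.3174
Since 2.3174 > 1, prefix-free code does not exist


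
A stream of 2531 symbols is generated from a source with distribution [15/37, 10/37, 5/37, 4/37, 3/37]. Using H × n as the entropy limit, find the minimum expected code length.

Entropy H = 2.0693 bits/symbol
Minimum bits = H × n = 2.0693 × 2531
= 5237.30 bits


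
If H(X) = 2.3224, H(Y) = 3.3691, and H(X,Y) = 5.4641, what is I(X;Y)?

I(X;Y) = H(X) + H(Y) - H(X,Y)
I(X;Y) = 2.3224 + 3.3691 - 5.4641 = 0.2274 bits


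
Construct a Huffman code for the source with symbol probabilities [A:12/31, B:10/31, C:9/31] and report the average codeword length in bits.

Huffman tree construction:
Combine smallest probabilities repeatedly
Resulting codes:
  A: 0 (length 1)
  B: 11 (length 2)
  C: 10 (length 2)
Average length = Σ p(s) × length(s) = 1.6129 bits


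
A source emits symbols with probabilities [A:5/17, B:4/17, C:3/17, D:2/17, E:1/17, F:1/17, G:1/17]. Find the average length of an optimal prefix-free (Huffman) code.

Huffman tree construction:
Combine smallest probabilities repeatedly
Resulting codes:
  A: 10 (length 2)
  B: 01 (length 2)
  C: 111 (length 3)
  D: 001 (length 3)
  E: 1100 (length 4)
  F: 1101 (length 4)
  G: 000 (length 3)
Average length = Σ p(s) × length(s) = 2.5882 bits


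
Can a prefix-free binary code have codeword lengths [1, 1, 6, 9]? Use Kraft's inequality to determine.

Kraft inequality: Σ 2^(-l_i) ≤ 1 for prefix-free code
Calculating: 2^(-1) + 2^(-1) + 2^(-6) + 2^(-9)
= 0.5 + 0.5 + 0.015625 + 0.001953125
= 1.0176
Since 1.0176 > 1, prefix-free code does not exist


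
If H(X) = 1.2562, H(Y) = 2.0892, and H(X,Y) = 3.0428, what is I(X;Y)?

I(X;Y) = H(X) + H(Y) - H(X,Y)
I(X;Y) = 1.2562 + 2.0892 - 3.0428 = 0.3026 bits


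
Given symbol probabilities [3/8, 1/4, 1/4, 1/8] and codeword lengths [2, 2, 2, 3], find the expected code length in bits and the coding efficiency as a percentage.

Average length L = Σ p_i × l_i = 2.1250 bits
Entropy H = 1.9056 bits
Efficiency η = H/L × 100% = 89.68%


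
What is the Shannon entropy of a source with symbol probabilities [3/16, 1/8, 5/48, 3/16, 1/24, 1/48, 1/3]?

H(X) = -Σ p(x) log₂ p(x)
  -3/16 × log₂(3/16) = 0.4528
  -1/8 × log₂(1/8) = 0.3750
  -5/48 × log₂(5/48) = 0.3399
  -3/16 × log₂(3/16) = 0.4528
  -1/24 × log₂(1/24) = 0.1910
  -1/48 × log₂(1/48) = 0.1164
  -1/3 × log₂(1/3) = 0.5283
H(X) = 2.4563 bits


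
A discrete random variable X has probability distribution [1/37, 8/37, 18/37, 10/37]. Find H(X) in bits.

H(X) = -Σ p(x) log₂ p(x)
  -1/37 × log₂(1/37) = 0.1408
  -8/37 × log₂(8/37) = 0.4777
  -18/37 × log₂(18/37) = 0.5057
  -10/37 × log₂(10/37) = 0.5101
H(X) = 1.6344 bits


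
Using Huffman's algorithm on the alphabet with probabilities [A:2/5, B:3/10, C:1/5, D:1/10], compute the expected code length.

Huffman tree construction:
Combine smallest probabilities repeatedly
Resulting codes:
  A: 0 (length 1)
  B: 10 (length 2)
  C: 111 (length 3)
  D: 110 (length 3)
Average length = Σ p(s) × length(s) = 1.9000 bits


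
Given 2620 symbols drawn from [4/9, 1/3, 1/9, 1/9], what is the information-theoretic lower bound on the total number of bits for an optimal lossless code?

Entropy H = 1.7527 bits/symbol
Minimum bits = H × n = 1.7527 × 2620
= 4592.11 bits


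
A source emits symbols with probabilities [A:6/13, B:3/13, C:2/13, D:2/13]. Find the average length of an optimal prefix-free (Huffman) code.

Huffman tree construction:
Combine smallest probabilities repeatedly
Resulting codes:
  A: 0 (length 1)
  B: 10 (length 2)
  C: 110 (length 3)
  D: 111 (length 3)
Average length = Σ p(s) × length(s) = 1.8462 bits


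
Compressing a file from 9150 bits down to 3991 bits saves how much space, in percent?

Space savings = (1 - Compressed/Original) × 100%
= (1 - 3991/9150) × 100%
= 56.38%


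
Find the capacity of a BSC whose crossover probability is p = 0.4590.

For BSC with error probability p:
C = 1 - H(p) where H(p) is binary entropy
H(0.4590) = -0.4590 × log₂(0.4590) - 0.5410 × log₂(0.5410)
H(p) = 0.9951
C = 1 - 0.9951 = 0.0049 bits/use


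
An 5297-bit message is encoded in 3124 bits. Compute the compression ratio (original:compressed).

Compression ratio = Original / Compressed
= 5297 / 3124 = 1.70:1


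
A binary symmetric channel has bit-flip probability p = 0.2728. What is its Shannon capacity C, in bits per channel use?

For BSC with error probability p:
C = 1 - H(p) where H(p) is binary entropy
H(0.2728) = -0.2728 × log₂(0.2728) - 0.7272 × log₂(0.7272)
H(p) = 0.8455
C = 1 - 0.8455 = 0.1545 bits/use


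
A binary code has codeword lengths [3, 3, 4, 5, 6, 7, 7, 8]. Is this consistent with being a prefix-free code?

Kraft inequality: Σ 2^(-l_i) ≤ 1 for prefix-free code
Calculating: 2^(-3) + 2^(-3) + 2^(-4) + 2^(-5) + 2^(-6) + 2^(-7) + 2^(-7) + 2^(-8)
= 0.125 + 0.125 + 0.0625 + 0.03125 + 0.015625 + 0.0078125 + 0.0078125 + 0.00390625
= 0.3789
Since 0.3789 ≤ 1, prefix-free code exists


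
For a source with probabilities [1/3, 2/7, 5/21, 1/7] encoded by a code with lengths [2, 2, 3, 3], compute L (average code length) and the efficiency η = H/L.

Average length L = Σ p_i × l_i = 2.3810 bits
Entropy H = 1.9387 bits
Efficiency η = H/L × 100% = 81.43%


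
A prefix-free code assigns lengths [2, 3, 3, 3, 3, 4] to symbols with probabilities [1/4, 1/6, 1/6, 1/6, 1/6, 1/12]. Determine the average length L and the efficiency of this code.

Average length L = Σ p_i × l_i = 2.8333 bits
Entropy H = 2.5221 bits
Efficiency η = H/L × 100% = 89.01%


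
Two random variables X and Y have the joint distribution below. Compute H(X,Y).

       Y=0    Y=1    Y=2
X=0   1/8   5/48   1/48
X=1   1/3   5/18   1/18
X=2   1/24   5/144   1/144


H(X,Y) = -Σ p(x,y) log₂ p(x,y)
  p(0,0)=1/8: -0.1250 × log₂(0.1250) = 0.3750
  p(0,1)=5/48: -0.1042 × log₂(0.1042) = 0.3399
  p(0,2)=1/48: -0.0208 × log₂(0.0208) = 0.1164
  p(1,0)=1/3: -0.3333 × log₂(0.3333) = 0.5283
  p(1,1)=5/18: -0.2778 × log₂(0.2778) = 0.5133
  p(1,2)=1/18: -0.0556 × log₂(0.0556) = 0.2317
  p(2,0)=1/24: -0.0417 × log₂(0.0417) = 0.1910
  p(2,1)=5/144: -0.0347 × log₂(0.0347) = 0.1683
  p(2,2)=1/144: -0.0069 × log₂(0.0069) = 0.0498
H(X,Y) = 2.5137 bits


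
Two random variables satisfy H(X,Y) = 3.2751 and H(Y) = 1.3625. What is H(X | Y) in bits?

Chain rule: H(X,Y) = H(X|Y) + H(Y)
H(X|Y) = H(X,Y) - H(Y) = 3.2751 - 1.3625 = 1.9126 bits


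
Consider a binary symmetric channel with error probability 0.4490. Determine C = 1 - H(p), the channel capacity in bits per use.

For BSC with error probability p:
C = 1 - H(p) where H(p) is binary entropy
H(0.4490) = -0.4490 × log₂(0.4490) - 0.5510 × log₂(0.5510)
H(p) = 0.9925
C = 1 - 0.9925 = 0.0075 bits/use


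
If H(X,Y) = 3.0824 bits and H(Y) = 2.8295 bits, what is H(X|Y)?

Chain rule: H(X,Y) = H(X|Y) + H(Y)
H(X|Y) = H(X,Y) - H(Y) = 3.0824 - 2.8295 = 0.2529 bits


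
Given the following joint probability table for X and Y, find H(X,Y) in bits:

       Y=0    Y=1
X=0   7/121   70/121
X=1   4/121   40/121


H(X,Y) = -Σ p(x,y) log₂ p(x,y)
  p(0,0)=7/121: -0.0579 × log₂(0.0579) = 0.2379
  p(0,1)=70/121: -0.5785 × log₂(0.5785) = 0.4568
  p(1,0)=4/121: -0.0331 × log₂(0.0331) = 0.1626
  p(1,1)=40/121: -0.3306 × log₂(0.3306) = 0.5279
H(X,Y) = 1.3852 bits


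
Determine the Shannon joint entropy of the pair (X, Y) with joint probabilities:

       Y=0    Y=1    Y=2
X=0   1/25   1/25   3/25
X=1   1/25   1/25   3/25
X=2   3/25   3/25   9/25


H(X,Y) = -Σ p(x,y) log₂ p(x,y)
  p(0,0)=1/25: -0.0400 × log₂(0.0400) = 0.1858
  p(0,1)=1/25: -0.0400 × log₂(0.0400) = 0.1858
  p(0,2)=3/25: -0.1200 × log₂(0.1200) = 0.3671
  p(1,0)=1/25: -0.0400 × log₂(0.0400) = 0.1858
  p(1,1)=1/25: -0.0400 × log₂(0.0400) = 0.1858
  p(1,2)=3/25: -0.1200 × log₂(0.1200) = 0.3671
  p(2,0)=3/25: -0.1200 × log₂(0.1200) = 0.3671
  p(2,1)=3/25: -0.1200 × log₂(0.1200) = 0.3671
  p(2,2)=9/25: -0.3600 × log₂(0.3600) = 0.5306
H(X,Y) = 2.7419 bits


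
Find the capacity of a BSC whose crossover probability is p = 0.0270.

For BSC with error probability p:
C = 1 - H(p) where H(p) is binary entropy
H(0.0270) = -0.0270 × log₂(0.0270) - 0.9730 × log₂(0.9730)
H(p) = 0.1791
C = 1 - 0.1791 = 0.8209 bits/use


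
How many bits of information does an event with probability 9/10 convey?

Information content I(x) = -log₂(p(x))
I = -log₂(9/10) = -log₂(0.9000)
I = 0.1520 bits


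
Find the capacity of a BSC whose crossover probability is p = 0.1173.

For BSC with error probability p:
C = 1 - H(p) where H(p) is binary entropy
H(0.1173) = -0.1173 × log₂(0.1173) - 0.8827 × log₂(0.8827)
H(p) = 0.5215
C = 1 - 0.5215 = 0.4785 bits/use


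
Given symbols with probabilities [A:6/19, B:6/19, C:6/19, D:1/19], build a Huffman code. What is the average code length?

Huffman tree construction:
Combine smallest probabilities repeatedly
Resulting codes:
  A: 01 (length 2)
  B: 10 (length 2)
  C: 11 (length 2)
  D: 00 (length 2)
Average length = Σ p(s) × length(s) = 2.0000 bits


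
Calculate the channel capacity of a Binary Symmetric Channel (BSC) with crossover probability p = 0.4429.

For BSC with error probability p:
C = 1 - H(p) where H(p) is binary entropy
H(0.4429) = -0.4429 × log₂(0.4429) - 0.5571 × log₂(0.5571)
H(p) = 0.9906
C = 1 - 0.9906 = 0.0094 bits/use


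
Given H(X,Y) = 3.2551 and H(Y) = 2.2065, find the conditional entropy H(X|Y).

Chain rule: H(X,Y) = H(X|Y) + H(Y)
H(X|Y) = H(X,Y) - H(Y) = 3.2551 - 2.2065 = 1.0486 bits


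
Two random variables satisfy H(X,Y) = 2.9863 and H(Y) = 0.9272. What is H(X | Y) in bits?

Chain rule: H(X,Y) = H(X|Y) + H(Y)
H(X|Y) = H(X,Y) - H(Y) = 2.9863 - 0.9272 = 2.0591 bits


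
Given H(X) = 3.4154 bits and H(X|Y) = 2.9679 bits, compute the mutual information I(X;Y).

I(X;Y) = H(X) - H(X|Y)
I(X;Y) = 3.4154 - 2.9679 = 0.4475 bits


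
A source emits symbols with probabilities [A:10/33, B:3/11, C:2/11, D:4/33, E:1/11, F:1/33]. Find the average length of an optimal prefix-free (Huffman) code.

Huffman tree construction:
Combine smallest probabilities repeatedly
Resulting codes:
  A: 11 (length 2)
  B: 10 (length 2)
  C: 00 (length 2)
  D: 010 (length 3)
  E: 0111 (length 4)
  F: 0110 (length 4)
Average length = Σ p(s) × length(s) = 2.3636 bits


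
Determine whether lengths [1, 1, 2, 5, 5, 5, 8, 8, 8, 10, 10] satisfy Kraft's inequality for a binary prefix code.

Kraft inequality: Σ 2^(-l_i) ≤ 1 for prefix-free code
Calculating: 2^(-1) + 2^(-1) + 2^(-2) + 2^(-5) + 2^(-5) + 2^(-5) + 2^(-8) + 2^(-8) + 2^(-8) + 2^(-10) + 2^(-10)
= 0.5 + 0.5 + 0.25 + 0.03125 + 0.03125 + 0.03125 + 0.00390625 + 0.00390625 + 0.00390625 + 0.0009765625 + 0.0009765625
= 1.3574
Since 1.3574 > 1, prefix-free code does not exist


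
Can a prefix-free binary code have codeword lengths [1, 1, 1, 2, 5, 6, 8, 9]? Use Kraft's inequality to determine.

Kraft inequality: Σ 2^(-l_i) ≤ 1 for prefix-free code
Calculating: 2^(-1) + 2^(-1) + 2^(-1) + 2^(-2) + 2^(-5) + 2^(-6) + 2^(-8) + 2^(-9)
= 0.5 + 0.5 + 0.5 + 0.25 + 0.03125 + 0.015625 + 0.00390625 + 0.001953125
= 1.8027
Since 1.8027 > 1, prefix-free code does not exist


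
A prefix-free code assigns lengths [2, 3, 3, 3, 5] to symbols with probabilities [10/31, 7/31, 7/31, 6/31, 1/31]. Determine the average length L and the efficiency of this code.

Average length L = Σ p_i × l_i = 2.7419 bits
Entropy H = 2.1145 bits
Efficiency η = H/L × 100% = 77.12%
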